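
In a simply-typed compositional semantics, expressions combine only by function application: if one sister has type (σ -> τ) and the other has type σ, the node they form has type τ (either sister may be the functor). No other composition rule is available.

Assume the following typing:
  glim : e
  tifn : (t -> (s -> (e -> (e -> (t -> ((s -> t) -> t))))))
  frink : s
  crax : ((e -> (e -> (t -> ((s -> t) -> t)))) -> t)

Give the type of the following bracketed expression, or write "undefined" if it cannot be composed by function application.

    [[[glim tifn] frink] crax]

At [glim tifn]: neither e nor (t -> (s -> (e -> (e -> (t -> ((s -> t) -> t)))))) can take the other as argument; the node is ill-typed.

undefined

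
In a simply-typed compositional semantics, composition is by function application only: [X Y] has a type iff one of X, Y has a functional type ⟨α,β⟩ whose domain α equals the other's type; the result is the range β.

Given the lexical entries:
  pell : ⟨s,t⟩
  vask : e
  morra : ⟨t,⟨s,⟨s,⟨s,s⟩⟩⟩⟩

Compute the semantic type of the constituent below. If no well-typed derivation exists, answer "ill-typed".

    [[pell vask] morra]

ill-typed

[pell vask]: ⟨s,t⟩ with e — neither is a function whose domain matches the other; composition fails here.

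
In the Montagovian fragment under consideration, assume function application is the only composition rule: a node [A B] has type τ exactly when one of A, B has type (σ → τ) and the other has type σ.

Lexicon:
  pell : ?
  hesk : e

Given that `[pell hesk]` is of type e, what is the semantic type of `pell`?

(e → e)

[pell hesk] is required to be e. hesk : e cannot yield e as functor, so pell : (e → e).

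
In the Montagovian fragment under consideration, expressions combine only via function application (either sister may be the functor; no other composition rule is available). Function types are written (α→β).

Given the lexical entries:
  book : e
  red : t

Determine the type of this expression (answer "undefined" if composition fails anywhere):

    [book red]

[book red]: e and t cannot combine by function application — type clash.

undefined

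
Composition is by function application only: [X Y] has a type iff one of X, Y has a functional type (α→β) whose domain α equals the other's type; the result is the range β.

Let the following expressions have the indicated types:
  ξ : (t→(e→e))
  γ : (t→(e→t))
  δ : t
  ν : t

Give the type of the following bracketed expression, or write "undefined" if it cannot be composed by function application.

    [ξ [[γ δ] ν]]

[γ δ]: (t→(e→t)) applied to t yields (e→t).
At [[γ δ] ν]: neither (e→t) nor t can take the other as argument; the node is ill-typed.

undefined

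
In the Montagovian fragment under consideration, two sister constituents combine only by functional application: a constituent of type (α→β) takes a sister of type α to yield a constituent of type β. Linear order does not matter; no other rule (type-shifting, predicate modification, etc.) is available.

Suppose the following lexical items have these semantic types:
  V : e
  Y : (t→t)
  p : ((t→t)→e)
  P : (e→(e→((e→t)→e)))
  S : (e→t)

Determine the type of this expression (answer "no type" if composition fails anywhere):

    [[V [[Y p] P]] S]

e

[Y p]: functor p : ((t→t)→e), argument Y : (t→t); result e.
[[Y p] P]: functor P : (e→(e→((e→t)→e))), argument [Y p] : e; result (e→((e→t)→e)).
[V [[Y p] P]]: functor [[Y p] P] : (e→((e→t)→e)), argument V : e; result ((e→t)→e).
[[V [[Y p] P]] S]: functor [V [[Y p] P]] : ((e→t)→e), argument S : (e→t); result e.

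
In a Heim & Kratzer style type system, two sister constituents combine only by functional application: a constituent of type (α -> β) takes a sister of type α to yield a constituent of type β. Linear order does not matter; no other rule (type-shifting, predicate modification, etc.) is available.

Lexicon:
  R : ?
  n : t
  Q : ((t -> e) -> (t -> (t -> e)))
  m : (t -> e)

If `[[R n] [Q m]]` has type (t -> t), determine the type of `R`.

[[R n] [Q m]] must have type (t -> t). The sister [Q m] has type (t -> (t -> e)); that is not a function onto (t -> t), so [R n] must be the functor, of type ((t -> (t -> e)) -> (t -> t)).
[R n] must have type ((t -> (t -> e)) -> (t -> t)). The sister n has type t; that is not a function onto ((t -> (t -> e)) -> (t -> t)), so R must be the functor, of type (t -> ((t -> (t -> e)) -> (t -> t))).

(t -> ((t -> (t -> e)) -> (t -> t)))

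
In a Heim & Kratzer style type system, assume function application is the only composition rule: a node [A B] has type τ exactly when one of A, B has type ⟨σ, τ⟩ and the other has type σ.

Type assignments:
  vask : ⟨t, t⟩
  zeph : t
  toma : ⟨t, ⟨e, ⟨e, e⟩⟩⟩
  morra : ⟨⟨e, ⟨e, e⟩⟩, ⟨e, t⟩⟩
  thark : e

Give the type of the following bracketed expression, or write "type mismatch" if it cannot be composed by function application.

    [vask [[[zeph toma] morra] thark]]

[zeph toma]: ⟨t, ⟨e, ⟨e, e⟩⟩⟩ applied to t yields ⟨e, ⟨e, e⟩⟩.
[[zeph toma] morra]: ⟨⟨e, ⟨e, e⟩⟩, ⟨e, t⟩⟩ applied to ⟨e, ⟨e, e⟩⟩ yields ⟨e, t⟩.
[[[zeph toma] morra] thark]: ⟨e, t⟩ applied to e yields t.
[vask [[[zeph toma] morra] thark]]: ⟨t, t⟩ applied to t yields t.

t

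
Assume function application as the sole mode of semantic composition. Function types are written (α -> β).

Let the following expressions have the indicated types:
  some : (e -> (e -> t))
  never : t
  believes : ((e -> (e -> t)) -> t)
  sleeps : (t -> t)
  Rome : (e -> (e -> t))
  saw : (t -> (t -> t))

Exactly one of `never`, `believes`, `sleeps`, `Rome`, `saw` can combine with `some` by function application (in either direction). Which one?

never : t — some needs e; never needs nothing (atomic); neither fits.
believes — combines: believes : ((e -> (e -> t)) -> t) takes some : (e -> (e -> t)) as argument, giving t.
sleeps : (t -> t) — some needs e; sleeps needs t; neither fits.
Rome : (e -> (e -> t)) — some needs e; Rome needs e; neither fits.
saw : (t -> (t -> t)) — some needs e; saw needs t; neither fits.

believes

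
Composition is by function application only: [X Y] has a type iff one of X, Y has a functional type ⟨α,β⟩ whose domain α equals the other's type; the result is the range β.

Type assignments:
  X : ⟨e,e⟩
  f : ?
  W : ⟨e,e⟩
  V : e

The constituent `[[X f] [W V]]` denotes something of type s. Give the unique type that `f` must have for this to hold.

At [[X f] [W V]] (required: s): [W V] is e, which is not a function with range s; hence [X f] is the functor — type ⟨e,s⟩.
At [X f] (required: ⟨e,s⟩): X is ⟨e,e⟩, which is not a function with range ⟨e,s⟩; hence f is the functor — type ⟨⟨e,e⟩,⟨e,s⟩⟩.

⟨⟨e,e⟩,⟨e,s⟩⟩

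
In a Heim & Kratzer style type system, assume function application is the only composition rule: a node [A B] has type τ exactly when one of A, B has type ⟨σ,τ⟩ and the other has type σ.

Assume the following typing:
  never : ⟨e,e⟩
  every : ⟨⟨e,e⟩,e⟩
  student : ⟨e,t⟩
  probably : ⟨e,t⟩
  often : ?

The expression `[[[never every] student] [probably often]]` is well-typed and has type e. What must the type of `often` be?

⟨⟨e,t⟩,⟨t,e⟩⟩

At [[[never every] student] [probably often]] (required: e): [[never every] student] is t, which is not a function with range e; hence [probably often] is the functor — type ⟨t,e⟩.
At [probably often] (required: ⟨t,e⟩): probably is ⟨e,t⟩, which is not a function with range ⟨t,e⟩; hence often is the functor — type ⟨⟨e,t⟩,⟨t,e⟩⟩.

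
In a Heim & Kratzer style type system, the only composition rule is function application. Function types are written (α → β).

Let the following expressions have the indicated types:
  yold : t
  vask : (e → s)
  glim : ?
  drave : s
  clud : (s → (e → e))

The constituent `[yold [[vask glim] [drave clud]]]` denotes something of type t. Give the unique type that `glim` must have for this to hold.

For [yold [[vask glim] [drave clud]]] to have type t with yold of type t, [[vask glim] [drave clud]] must be the function: [[vask glim] [drave clud]] : (t → t).
For [[vask glim] [drave clud]] to have type (t → t) with [drave clud] of type (e → e), [vask glim] must be the function: [vask glim] : ((e → e) → (t → t)).
For [vask glim] to have type ((e → e) → (t → t)) with vask of type (e → s), glim must be the function: glim : ((e → s) → ((e → e) → (t → t))).

((e → s) → ((e → e) → (t → t)))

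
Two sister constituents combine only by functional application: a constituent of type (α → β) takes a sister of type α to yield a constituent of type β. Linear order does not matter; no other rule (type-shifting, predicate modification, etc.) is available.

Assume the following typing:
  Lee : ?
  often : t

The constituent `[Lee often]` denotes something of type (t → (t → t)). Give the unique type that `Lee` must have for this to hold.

(t → (t → (t → t)))

[Lee often] is required to be (t → (t → t)). often : t cannot yield (t → (t → t)) as functor, so Lee : (t → (t → (t → t))).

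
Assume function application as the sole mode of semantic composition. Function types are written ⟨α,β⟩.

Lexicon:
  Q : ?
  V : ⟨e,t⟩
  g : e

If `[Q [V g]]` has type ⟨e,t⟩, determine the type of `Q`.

[Q [V g]] is required to be ⟨e,t⟩. [V g] : t cannot yield ⟨e,t⟩ as functor, so Q : ⟨t,⟨e,t⟩⟩.

⟨t,⟨e,t⟩⟩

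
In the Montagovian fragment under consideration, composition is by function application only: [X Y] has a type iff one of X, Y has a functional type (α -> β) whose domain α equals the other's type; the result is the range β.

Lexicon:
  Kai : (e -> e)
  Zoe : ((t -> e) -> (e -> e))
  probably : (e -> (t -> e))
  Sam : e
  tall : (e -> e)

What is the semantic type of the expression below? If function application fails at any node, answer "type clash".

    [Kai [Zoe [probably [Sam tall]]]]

type clash

[Sam tall]: tall is (e -> e), Sam is e; result e.
[probably [Sam tall]]: probably is (e -> (t -> e)), [Sam tall] is e; result (t -> e).
[Zoe [probably [Sam tall]]]: Zoe is ((t -> e) -> (e -> e)), [probably [Sam tall]] is (t -> e); result (e -> e).
[Kai [Zoe [probably [Sam tall]]]]: (e -> e) and (e -> e) cannot combine by function application — type clash.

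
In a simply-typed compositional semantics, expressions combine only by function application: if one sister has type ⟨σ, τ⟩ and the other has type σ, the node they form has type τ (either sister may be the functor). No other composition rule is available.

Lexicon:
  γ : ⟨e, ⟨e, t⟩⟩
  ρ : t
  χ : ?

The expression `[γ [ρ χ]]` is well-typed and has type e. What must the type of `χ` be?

[γ [ρ χ]] is required to be e. γ : ⟨e, ⟨e, t⟩⟩ cannot yield e as functor, so [ρ χ] : ⟨⟨e, ⟨e, t⟩⟩, e⟩.
[ρ χ] is required to be ⟨⟨e, ⟨e, t⟩⟩, e⟩. ρ : t cannot yield ⟨⟨e, ⟨e, t⟩⟩, e⟩ as functor, so χ : ⟨t, ⟨⟨e, ⟨e, t⟩⟩, e⟩⟩.

⟨t, ⟨⟨e, ⟨e, t⟩⟩, e⟩⟩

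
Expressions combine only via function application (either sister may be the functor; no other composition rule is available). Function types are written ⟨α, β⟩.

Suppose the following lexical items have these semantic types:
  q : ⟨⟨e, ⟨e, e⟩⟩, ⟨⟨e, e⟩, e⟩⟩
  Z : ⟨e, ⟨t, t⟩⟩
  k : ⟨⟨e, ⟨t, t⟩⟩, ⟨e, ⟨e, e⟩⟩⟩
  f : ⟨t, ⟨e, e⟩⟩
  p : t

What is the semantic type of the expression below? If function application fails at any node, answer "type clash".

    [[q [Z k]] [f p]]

[Z k]: ⟨⟨e, ⟨t, t⟩⟩, ⟨e, ⟨e, e⟩⟩⟩ applied to ⟨e, ⟨t, t⟩⟩ yields ⟨e, ⟨e, e⟩⟩.
[q [Z k]]: ⟨⟨e, ⟨e, e⟩⟩, ⟨⟨e, e⟩, e⟩⟩ applied to ⟨e, ⟨e, e⟩⟩ yields ⟨⟨e, e⟩, e⟩.
[f p]: ⟨t, ⟨e, e⟩⟩ applied to t yields ⟨e, e⟩.
[[q [Z k]] [f p]]: ⟨⟨e, e⟩, e⟩ applied to ⟨e, e⟩ yields e.

e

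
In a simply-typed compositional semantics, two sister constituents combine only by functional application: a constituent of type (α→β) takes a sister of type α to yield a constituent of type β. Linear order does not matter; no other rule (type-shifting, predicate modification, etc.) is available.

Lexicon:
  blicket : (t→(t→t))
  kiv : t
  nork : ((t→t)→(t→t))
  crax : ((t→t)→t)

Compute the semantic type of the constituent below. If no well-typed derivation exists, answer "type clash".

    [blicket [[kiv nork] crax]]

[kiv nork]: t and ((t→t)→(t→t)) cannot combine by function application — type clash.

type clash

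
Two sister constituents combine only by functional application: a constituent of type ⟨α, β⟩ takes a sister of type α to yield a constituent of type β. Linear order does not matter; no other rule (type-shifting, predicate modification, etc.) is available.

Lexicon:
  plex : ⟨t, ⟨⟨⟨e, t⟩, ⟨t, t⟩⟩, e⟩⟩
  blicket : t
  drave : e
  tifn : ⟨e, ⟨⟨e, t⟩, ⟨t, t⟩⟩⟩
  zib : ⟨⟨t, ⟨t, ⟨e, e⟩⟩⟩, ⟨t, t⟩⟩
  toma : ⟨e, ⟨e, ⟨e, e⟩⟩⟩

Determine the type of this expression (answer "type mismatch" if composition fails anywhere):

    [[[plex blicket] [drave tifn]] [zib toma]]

type mismatch

[plex blicket]: ⟨t, ⟨⟨⟨e, t⟩, ⟨t, t⟩⟩, e⟩⟩ applied to t yields ⟨⟨⟨e, t⟩, ⟨t, t⟩⟩, e⟩.
[drave tifn]: ⟨e, ⟨⟨e, t⟩, ⟨t, t⟩⟩⟩ applied to e yields ⟨⟨e, t⟩, ⟨t, t⟩⟩.
[[plex blicket] [drave tifn]]: ⟨⟨⟨e, t⟩, ⟨t, t⟩⟩, e⟩ applied to ⟨⟨e, t⟩, ⟨t, t⟩⟩ yields e.
[zib toma]: ⟨⟨t, ⟨t, ⟨e, e⟩⟩⟩, ⟨t, t⟩⟩ and ⟨e, ⟨e, ⟨e, e⟩⟩⟩ cannot combine by function application — type clash.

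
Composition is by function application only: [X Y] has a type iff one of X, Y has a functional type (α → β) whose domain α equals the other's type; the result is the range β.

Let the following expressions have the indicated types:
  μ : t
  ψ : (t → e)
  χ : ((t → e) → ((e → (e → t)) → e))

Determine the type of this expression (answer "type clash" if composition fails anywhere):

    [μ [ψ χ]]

type clash

At [ψ χ], χ : ((t → e) → ((e → (e → t)) → e)) takes ψ : (t → e), giving ((e → (e → t)) → e).
At [μ [ψ χ]]: neither t nor ((e → (e → t)) → e) can take the other as argument; the node is ill-typed.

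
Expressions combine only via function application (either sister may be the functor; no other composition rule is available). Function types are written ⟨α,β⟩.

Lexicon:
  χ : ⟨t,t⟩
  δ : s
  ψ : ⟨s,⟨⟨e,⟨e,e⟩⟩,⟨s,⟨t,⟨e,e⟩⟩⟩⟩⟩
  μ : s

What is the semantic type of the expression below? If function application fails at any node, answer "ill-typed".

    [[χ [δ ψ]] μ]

ill-typed

[δ ψ] — ψ of type ⟨s,⟨⟨e,⟨e,e⟩⟩,⟨s,⟨t,⟨e,e⟩⟩⟩⟩⟩ combines with δ of type s: type ⟨⟨e,⟨e,e⟩⟩,⟨s,⟨t,⟨e,e⟩⟩⟩⟩.
[χ [δ ψ]]: ⟨t,t⟩ and ⟨⟨e,⟨e,e⟩⟩,⟨s,⟨t,⟨e,e⟩⟩⟩⟩ cannot combine by function application — type clash.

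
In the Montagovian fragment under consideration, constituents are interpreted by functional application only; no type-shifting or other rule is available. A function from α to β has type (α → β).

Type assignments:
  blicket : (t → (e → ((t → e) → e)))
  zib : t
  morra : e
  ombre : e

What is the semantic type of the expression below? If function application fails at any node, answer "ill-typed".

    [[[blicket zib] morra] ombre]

[blicket zib]: blicket is (t → (e → ((t → e) → e))), zib is t; result (e → ((t → e) → e)).
[[blicket zib] morra]: [blicket zib] is (e → ((t → e) → e)), morra is e; result ((t → e) → e).
[[[blicket zib] morra] ombre]: ((t → e) → e) and e cannot combine by function application — type clash.

ill-typed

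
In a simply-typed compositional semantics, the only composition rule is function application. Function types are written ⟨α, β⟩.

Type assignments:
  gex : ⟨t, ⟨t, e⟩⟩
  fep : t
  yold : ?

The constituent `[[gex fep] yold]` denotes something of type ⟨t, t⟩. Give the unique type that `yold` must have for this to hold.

⟨⟨t, e⟩, ⟨t, t⟩⟩

[[gex fep] yold] must have type ⟨t, t⟩. The sister [gex fep] has type ⟨t, e⟩; that is not a function onto ⟨t, t⟩, so yold must be the functor, of type ⟨⟨t, e⟩, ⟨t, t⟩⟩.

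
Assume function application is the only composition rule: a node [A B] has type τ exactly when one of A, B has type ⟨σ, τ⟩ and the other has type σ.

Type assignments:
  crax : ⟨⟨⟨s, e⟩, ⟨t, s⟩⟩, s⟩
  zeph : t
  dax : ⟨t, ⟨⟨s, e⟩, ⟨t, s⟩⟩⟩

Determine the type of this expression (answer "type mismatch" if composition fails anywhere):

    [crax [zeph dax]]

[zeph dax]: dax is ⟨t, ⟨⟨s, e⟩, ⟨t, s⟩⟩⟩, zeph is t; result ⟨⟨s, e⟩, ⟨t, s⟩⟩.
[crax [zeph dax]]: crax is ⟨⟨⟨s, e⟩, ⟨t, s⟩⟩, s⟩, [zeph dax] is ⟨⟨s, e⟩, ⟨t, s⟩⟩; result s.

s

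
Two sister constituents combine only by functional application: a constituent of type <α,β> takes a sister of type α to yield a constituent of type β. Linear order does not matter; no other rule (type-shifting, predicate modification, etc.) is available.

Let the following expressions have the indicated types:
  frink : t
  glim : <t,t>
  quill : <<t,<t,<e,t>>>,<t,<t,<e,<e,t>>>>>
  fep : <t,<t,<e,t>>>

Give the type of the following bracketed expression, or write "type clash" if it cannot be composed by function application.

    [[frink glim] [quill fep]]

[frink glim] — glim of type <t,t> combines with frink of type t: type t.
[quill fep] — quill of type <<t,<t,<e,t>>>,<t,<t,<e,<e,t>>>>> combines with fep of type <t,<t,<e,t>>>: type <t,<t,<e,<e,t>>>>.
[[frink glim] [quill fep]] — [quill fep] of type <t,<t,<e,<e,t>>>> combines with [frink glim] of type t: type <t,<e,<e,t>>>.

<t,<e,<e,t>>>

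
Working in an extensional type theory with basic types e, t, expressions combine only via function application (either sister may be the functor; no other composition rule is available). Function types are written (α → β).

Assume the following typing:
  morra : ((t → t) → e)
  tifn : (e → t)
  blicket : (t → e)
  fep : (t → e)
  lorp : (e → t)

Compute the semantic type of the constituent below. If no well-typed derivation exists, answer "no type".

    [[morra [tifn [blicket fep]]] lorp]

[blicket fep]: (t → e) with (t → e) — neither is a function whose domain matches the other; composition fails here.

no type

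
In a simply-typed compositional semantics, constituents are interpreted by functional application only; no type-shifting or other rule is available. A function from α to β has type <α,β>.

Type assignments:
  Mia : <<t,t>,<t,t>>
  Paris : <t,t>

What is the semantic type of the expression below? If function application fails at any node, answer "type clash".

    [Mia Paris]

<t,t>

[Mia Paris]: <<t,t>,<t,t>> applied to <t,t> yields <t,t>.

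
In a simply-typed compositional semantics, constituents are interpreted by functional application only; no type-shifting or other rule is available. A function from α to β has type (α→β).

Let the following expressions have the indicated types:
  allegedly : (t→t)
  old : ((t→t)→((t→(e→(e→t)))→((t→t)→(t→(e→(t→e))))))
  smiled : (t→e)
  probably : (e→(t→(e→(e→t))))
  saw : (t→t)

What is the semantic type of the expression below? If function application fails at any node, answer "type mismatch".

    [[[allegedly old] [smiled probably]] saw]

type mismatch

[allegedly old]: ((t→t)→((t→(e→(e→t)))→((t→t)→(t→(e→(t→e)))))) applied to (t→t) yields ((t→(e→(e→t)))→((t→t)→(t→(e→(t→e))))).
[smiled probably]: (t→e) and (e→(t→(e→(e→t)))) cannot combine by function application — type clash.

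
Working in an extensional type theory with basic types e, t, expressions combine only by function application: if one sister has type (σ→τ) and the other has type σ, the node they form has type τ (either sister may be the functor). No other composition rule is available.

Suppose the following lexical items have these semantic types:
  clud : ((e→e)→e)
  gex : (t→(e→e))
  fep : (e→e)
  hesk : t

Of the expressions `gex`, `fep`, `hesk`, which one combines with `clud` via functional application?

gex : (t→(e→e)) — does not combine with clud.
fep — combines: clud : ((e→e)→e) takes fep : (e→e) as argument, giving e.
hesk : t — does not combine with clud.

fep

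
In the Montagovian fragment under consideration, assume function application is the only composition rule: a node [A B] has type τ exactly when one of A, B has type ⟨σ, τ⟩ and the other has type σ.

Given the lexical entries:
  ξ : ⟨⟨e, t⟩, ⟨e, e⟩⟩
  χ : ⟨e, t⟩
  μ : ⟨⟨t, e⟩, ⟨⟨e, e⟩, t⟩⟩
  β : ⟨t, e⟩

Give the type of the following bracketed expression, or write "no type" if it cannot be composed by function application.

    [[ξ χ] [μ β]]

t

[ξ χ] — ξ of type ⟨⟨e, t⟩, ⟨e, e⟩⟩ combines with χ of type ⟨e, t⟩: type ⟨e, e⟩.
[μ β] — μ of type ⟨⟨t, e⟩, ⟨⟨e, e⟩, t⟩⟩ combines with β of type ⟨t, e⟩: type ⟨⟨e, e⟩, t⟩.
[[ξ χ] [μ β]] — [μ β] of type ⟨⟨e, e⟩, t⟩ combines with [ξ χ] of type ⟨e, e⟩: type t.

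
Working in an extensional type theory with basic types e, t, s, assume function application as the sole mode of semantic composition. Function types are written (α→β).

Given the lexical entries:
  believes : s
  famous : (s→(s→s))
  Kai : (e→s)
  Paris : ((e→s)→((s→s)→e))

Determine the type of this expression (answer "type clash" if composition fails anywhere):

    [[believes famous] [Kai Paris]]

[believes famous] — famous of type (s→(s→s)) combines with believes of type s: type (s→s).
[Kai Paris] — Paris of type ((e→s)→((s→s)→e)) combines with Kai of type (e→s): type ((s→s)→e).
[[believes famous] [Kai Paris]] — [Kai Paris] of type ((s→s)→e) combines with [believes famous] of type (s→s): type e.

e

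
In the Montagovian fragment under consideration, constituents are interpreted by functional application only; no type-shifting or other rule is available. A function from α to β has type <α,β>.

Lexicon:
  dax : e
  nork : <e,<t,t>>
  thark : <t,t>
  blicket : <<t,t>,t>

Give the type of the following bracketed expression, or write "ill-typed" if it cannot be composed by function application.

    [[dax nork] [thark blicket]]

t

[dax nork]: nork is <e,<t,t>>, dax is e; result <t,t>.
[thark blicket]: blicket is <<t,t>,t>, thark is <t,t>; result t.
[[dax nork] [thark blicket]]: [dax nork] is <t,t>, [thark blicket] is t; result t.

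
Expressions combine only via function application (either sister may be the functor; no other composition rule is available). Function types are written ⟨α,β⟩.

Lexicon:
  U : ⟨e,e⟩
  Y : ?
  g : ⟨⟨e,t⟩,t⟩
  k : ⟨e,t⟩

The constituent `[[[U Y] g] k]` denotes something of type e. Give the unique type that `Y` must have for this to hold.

⟨⟨e,e⟩,⟨⟨⟨e,t⟩,t⟩,⟨⟨e,t⟩,e⟩⟩⟩

For [[[U Y] g] k] to have type e with k of type ⟨e,t⟩, [[U Y] g] must be the function: [[U Y] g] : ⟨⟨e,t⟩,e⟩.
For [[U Y] g] to have type ⟨⟨e,t⟩,e⟩ with g of type ⟨⟨e,t⟩,t⟩, [U Y] must be the function: [U Y] : ⟨⟨⟨e,t⟩,t⟩,⟨⟨e,t⟩,e⟩⟩.
For [U Y] to have type ⟨⟨⟨e,t⟩,t⟩,⟨⟨e,t⟩,e⟩⟩ with U of type ⟨e,e⟩, Y must be the function: Y : ⟨⟨e,e⟩,⟨⟨⟨e,t⟩,t⟩,⟨⟨e,t⟩,e⟩⟩⟩.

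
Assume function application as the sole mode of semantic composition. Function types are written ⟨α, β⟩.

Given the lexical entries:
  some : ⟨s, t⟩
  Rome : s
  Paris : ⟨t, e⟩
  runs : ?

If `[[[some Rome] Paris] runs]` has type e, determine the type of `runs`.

For [[[some Rome] Paris] runs] to have type e with [[some Rome] Paris] of type e, runs must be the function: runs : ⟨e, e⟩.

⟨e, e⟩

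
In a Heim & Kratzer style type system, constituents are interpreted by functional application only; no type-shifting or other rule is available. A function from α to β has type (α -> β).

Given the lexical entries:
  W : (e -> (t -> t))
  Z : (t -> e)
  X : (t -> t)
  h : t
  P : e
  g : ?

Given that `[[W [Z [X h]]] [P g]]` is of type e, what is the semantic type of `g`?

[[W [Z [X h]]] [P g]] must have type e. The sister [W [Z [X h]]] has type (t -> t); that is not a function onto e, so [P g] must be the functor, of type ((t -> t) -> e).
[P g] must have type ((t -> t) -> e). The sister P has type e; that is not a function onto ((t -> t) -> e), so g must be the functor, of type (e -> ((t -> t) -> e)).

(e -> ((t -> t) -> e))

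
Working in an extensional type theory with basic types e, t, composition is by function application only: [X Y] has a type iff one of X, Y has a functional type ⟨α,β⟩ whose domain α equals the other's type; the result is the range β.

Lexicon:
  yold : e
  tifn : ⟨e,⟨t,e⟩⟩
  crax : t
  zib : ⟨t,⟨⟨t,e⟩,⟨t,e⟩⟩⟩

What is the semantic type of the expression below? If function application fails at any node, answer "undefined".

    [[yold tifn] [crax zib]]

[yold tifn]: tifn is ⟨e,⟨t,e⟩⟩, yold is e; result ⟨t,e⟩.
[crax zib]: zib is ⟨t,⟨⟨t,e⟩,⟨t,e⟩⟩⟩, crax is t; result ⟨⟨t,e⟩,⟨t,e⟩⟩.
[[yold tifn] [crax zib]]: [crax zib] is ⟨⟨t,e⟩,⟨t,e⟩⟩, [yold tifn] is ⟨t,e⟩; result ⟨t,e⟩.

⟨t,e⟩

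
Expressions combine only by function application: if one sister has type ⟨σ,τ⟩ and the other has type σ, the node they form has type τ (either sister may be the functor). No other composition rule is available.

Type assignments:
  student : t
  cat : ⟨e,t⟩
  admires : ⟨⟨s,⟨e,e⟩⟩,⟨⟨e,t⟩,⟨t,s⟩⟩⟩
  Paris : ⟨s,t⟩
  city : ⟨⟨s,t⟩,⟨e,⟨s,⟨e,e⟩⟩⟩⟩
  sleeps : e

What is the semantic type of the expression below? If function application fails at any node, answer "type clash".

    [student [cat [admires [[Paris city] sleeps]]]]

s

[Paris city]: functor city : ⟨⟨s,t⟩,⟨e,⟨s,⟨e,e⟩⟩⟩⟩, argument Paris : ⟨s,t⟩; result ⟨e,⟨s,⟨e,e⟩⟩⟩.
[[Paris city] sleeps]: functor [Paris city] : ⟨e,⟨s,⟨e,e⟩⟩⟩, argument sleeps : e; result ⟨s,⟨e,e⟩⟩.
[admires [[Paris city] sleeps]]: functor admires : ⟨⟨s,⟨e,e⟩⟩,⟨⟨e,t⟩,⟨t,s⟩⟩⟩, argument [[Paris city] sleeps] : ⟨s,⟨e,e⟩⟩; result ⟨⟨e,t⟩,⟨t,s⟩⟩.
[cat [admires [[Paris city] sleeps]]]: functor [admires [[Paris city] sleeps]] : ⟨⟨e,t⟩,⟨t,s⟩⟩, argument cat : ⟨e,t⟩; result ⟨t,s⟩.
[student [cat [admires [[Paris city] sleeps]]]]: functor [cat [admires [[Paris city] sleeps]]] : ⟨t,s⟩, argument student : t; result s.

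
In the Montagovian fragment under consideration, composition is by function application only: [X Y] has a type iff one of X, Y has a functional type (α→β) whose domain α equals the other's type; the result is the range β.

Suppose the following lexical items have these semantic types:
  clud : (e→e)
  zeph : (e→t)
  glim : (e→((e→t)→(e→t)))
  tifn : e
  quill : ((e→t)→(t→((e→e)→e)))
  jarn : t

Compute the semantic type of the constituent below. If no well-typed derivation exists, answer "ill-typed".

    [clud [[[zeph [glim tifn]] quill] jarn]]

e

[glim tifn]: glim is (e→((e→t)→(e→t))), tifn is e; result ((e→t)→(e→t)).
[zeph [glim tifn]]: [glim tifn] is ((e→t)→(e→t)), zeph is (e→t); result (e→t).
[[zeph [glim tifn]] quill]: quill is ((e→t)→(t→((e→e)→e))), [zeph [glim tifn]] is (e→t); result (t→((e→e)→e)).
[[[zeph [glim tifn]] quill] jarn]: [[zeph [glim tifn]] quill] is (t→((e→e)→e)), jarn is t; result ((e→e)→e).
[clud [[[zeph [glim tifn]] quill] jarn]]: [[[zeph [glim tifn]] quill] jarn] is ((e→e)→e), clud is (e→e); result e.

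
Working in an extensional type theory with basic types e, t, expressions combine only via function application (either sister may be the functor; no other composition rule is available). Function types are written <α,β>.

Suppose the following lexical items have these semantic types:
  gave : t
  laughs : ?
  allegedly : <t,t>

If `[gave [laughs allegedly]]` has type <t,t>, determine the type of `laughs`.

[gave [laughs allegedly]] is required to be <t,t>. gave : t cannot yield <t,t> as functor, so [laughs allegedly] : <t,<t,t>>.
[laughs allegedly] is required to be <t,<t,t>>. allegedly : <t,t> cannot yield <t,<t,t>> as functor, so laughs : <<t,t>,<t,<t,t>>>.

<<t,t>,<t,<t,t>>>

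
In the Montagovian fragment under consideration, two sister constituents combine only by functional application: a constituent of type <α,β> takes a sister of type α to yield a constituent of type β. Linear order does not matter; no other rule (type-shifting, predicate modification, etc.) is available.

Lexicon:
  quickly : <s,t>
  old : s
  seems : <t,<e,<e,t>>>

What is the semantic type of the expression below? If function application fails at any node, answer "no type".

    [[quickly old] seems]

[quickly old]: quickly is <s,t>, old is s; result t.
[[quickly old] seems]: seems is <t,<e,<e,t>>>, [quickly old] is t; result <e,<e,t>>.

<e,<e,t>>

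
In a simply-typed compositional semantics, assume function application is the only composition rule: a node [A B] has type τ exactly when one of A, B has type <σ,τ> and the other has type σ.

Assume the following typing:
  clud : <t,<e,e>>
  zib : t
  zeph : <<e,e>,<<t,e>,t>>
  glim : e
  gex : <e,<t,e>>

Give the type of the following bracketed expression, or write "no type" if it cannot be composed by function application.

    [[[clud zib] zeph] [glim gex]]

[clud zib]: clud is <t,<e,e>>, zib is t; result <e,e>.
[[clud zib] zeph]: zeph is <<e,e>,<<t,e>,t>>, [clud zib] is <e,e>; result <<t,e>,t>.
[glim gex]: gex is <e,<t,e>>, glim is e; result <t,e>.
[[[clud zib] zeph] [glim gex]]: [[clud zib] zeph] is <<t,e>,t>, [glim gex] is <t,e>; result t.

t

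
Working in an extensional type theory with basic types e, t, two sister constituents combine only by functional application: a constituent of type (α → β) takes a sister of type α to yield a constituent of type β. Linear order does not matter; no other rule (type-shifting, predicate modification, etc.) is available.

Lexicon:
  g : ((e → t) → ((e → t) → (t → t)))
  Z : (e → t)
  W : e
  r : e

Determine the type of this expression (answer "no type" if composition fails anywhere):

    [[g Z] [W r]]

[g Z]: g is ((e → t) → ((e → t) → (t → t))), Z is (e → t); result ((e → t) → (t → t)).
[W r]: e with e — neither is a function whose domain matches the other; composition fails here.

no type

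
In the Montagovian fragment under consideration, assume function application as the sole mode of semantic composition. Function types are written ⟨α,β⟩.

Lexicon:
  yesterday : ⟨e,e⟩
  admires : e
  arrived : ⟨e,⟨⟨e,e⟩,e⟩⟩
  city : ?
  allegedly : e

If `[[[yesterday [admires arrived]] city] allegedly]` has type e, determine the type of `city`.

⟨e,⟨e,e⟩⟩

[[[yesterday [admires arrived]] city] allegedly] is required to be e. allegedly : e cannot yield e as functor, so [[yesterday [admires arrived]] city] : ⟨e,e⟩.
[[yesterday [admires arrived]] city] is required to be ⟨e,e⟩. [yesterday [admires arrived]] : e cannot yield ⟨e,e⟩ as functor, so city : ⟨e,⟨e,e⟩⟩.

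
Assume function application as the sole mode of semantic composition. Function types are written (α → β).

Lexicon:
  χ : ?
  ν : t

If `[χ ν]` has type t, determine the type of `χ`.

(t → t)

[χ ν] is required to be t. ν : t cannot yield t as functor, so χ : (t → t).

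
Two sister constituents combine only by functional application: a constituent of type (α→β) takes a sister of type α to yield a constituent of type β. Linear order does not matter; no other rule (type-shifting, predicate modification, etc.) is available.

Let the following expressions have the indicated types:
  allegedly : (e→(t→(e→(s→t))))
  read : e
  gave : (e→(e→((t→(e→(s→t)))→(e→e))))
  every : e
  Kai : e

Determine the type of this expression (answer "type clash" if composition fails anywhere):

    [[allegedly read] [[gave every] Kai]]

At [allegedly read], allegedly : (e→(t→(e→(s→t)))) takes read : e, giving (t→(e→(s→t))).
At [gave every], gave : (e→(e→((t→(e→(s→t)))→(e→e)))) takes every : e, giving (e→((t→(e→(s→t)))→(e→e))).
At [[gave every] Kai], [gave every] : (e→((t→(e→(s→t)))→(e→e))) takes Kai : e, giving ((t→(e→(s→t)))→(e→e)).
At [[allegedly read] [[gave every] Kai]], [[gave every] Kai] : ((t→(e→(s→t)))→(e→e)) takes [allegedly read] : (t→(e→(s→t))), giving (e→e).

(e→e)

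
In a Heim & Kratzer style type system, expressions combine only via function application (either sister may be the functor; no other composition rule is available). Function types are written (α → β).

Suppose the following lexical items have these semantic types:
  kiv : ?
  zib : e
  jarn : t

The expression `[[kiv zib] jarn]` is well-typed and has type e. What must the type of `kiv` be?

(e → (t → e))

For [[kiv zib] jarn] to have type e with jarn of type t, [kiv zib] must be the function: [kiv zib] : (t → e).
For [kiv zib] to have type (t → e) with zib of type e, kiv must be the function: kiv : (e → (t → e)).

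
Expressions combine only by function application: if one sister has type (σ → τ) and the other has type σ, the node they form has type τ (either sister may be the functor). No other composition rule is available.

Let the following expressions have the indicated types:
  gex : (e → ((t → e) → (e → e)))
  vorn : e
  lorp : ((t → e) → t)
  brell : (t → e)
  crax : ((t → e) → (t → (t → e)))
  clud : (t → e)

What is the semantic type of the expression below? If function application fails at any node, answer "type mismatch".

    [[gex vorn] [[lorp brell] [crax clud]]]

[gex vorn]: gex is (e → ((t → e) → (e → e))), vorn is e; result ((t → e) → (e → e)).
[lorp brell]: lorp is ((t → e) → t), brell is (t → e); result t.
[crax clud]: crax is ((t → e) → (t → (t → e))), clud is (t → e); result (t → (t → e)).
[[lorp brell] [crax clud]]: [crax clud] is (t → (t → e)), [lorp brell] is t; result (t → e).
[[gex vorn] [[lorp brell] [crax clud]]]: [gex vorn] is ((t → e) → (e → e)), [[lorp brell] [crax clud]] is (t → e); result (e → e).

(e → e)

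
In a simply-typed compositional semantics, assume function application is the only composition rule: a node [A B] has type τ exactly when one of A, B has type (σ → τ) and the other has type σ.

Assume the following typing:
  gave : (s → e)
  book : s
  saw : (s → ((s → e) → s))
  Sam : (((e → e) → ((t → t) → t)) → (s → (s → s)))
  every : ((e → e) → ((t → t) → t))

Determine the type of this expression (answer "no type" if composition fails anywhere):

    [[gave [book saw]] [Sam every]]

[book saw] — saw of type (s → ((s → e) → s)) combines with book of type s: type ((s → e) → s).
[gave [book saw]] — [book saw] of type ((s → e) → s) combines with gave of type (s → e): type s.
[Sam every] — Sam of type (((e → e) → ((t → t) → t)) → (s → (s → s))) combines with every of type ((e → e) → ((t → t) → t)): type (s → (s → s)).
[[gave [book saw]] [Sam every]] — [Sam every] of type (s → (s → s)) combines with [gave [book saw]] of type s: type (s → s).

(s → s)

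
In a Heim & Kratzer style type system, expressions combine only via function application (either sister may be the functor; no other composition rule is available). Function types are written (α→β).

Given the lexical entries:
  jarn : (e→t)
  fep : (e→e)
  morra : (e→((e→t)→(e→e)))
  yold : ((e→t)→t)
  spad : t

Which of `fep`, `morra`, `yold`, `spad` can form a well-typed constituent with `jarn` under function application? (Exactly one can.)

fep : (e→e) — jarn needs e; fep needs e; neither fits.
morra : (e→((e→t)→(e→e))) — jarn needs e; morra needs e; neither fits.
yold — combines: yold : ((e→t)→t) takes jarn : (e→t) as argument, giving t.
spad : t — jarn needs e; spad needs nothing (atomic); neither fits.

yold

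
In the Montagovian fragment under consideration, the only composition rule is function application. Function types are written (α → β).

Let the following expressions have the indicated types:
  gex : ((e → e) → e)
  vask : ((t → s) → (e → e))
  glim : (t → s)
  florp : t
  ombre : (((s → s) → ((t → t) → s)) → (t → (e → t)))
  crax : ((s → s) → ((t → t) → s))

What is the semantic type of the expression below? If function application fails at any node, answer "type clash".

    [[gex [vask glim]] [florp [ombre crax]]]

t

[vask glim]: functor vask : ((t → s) → (e → e)), argument glim : (t → s); result (e → e).
[gex [vask glim]]: functor gex : ((e → e) → e), argument [vask glim] : (e → e); result e.
[ombre crax]: functor ombre : (((s → s) → ((t → t) → s)) → (t → (e → t))), argument crax : ((s → s) → ((t → t) → s)); result (t → (e → t)).
[florp [ombre crax]]: functor [ombre crax] : (t → (e → t)), argument florp : t; result (e → t).
[[gex [vask glim]] [florp [ombre crax]]]: functor [florp [ombre crax]] : (e → t), argument [gex [vask glim]] : e; result t.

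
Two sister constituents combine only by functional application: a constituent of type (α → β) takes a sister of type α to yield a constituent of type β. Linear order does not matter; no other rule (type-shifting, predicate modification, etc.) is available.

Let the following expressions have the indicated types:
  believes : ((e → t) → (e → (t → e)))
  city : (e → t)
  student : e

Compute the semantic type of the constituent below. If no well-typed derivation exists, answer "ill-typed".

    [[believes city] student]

[believes city]: believes is ((e → t) → (e → (t → e))), city is (e → t); result (e → (t → e)).
[[believes city] student]: [believes city] is (e → (t → e)), student is e; result (t → e).

(t → e)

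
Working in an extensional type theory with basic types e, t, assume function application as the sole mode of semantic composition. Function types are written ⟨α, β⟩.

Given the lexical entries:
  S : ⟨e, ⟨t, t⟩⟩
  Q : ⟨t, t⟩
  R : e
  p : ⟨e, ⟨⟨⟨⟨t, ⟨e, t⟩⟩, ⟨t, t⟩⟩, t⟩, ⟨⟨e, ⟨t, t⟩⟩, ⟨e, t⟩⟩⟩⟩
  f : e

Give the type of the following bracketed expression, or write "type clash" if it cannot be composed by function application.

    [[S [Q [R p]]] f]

type clash

[R p]: p is ⟨e, ⟨⟨⟨⟨t, ⟨e, t⟩⟩, ⟨t, t⟩⟩, t⟩, ⟨⟨e, ⟨t, t⟩⟩, ⟨e, t⟩⟩⟩⟩, R is e; result ⟨⟨⟨⟨t, ⟨e, t⟩⟩, ⟨t, t⟩⟩, t⟩, ⟨⟨e, ⟨t, t⟩⟩, ⟨e, t⟩⟩⟩.
At [Q [R p]]: neither ⟨t, t⟩ nor ⟨⟨⟨⟨t, ⟨e, t⟩⟩, ⟨t, t⟩⟩, t⟩, ⟨⟨e, ⟨t, t⟩⟩, ⟨e, t⟩⟩⟩ can take the other as argument; the node is ill-typed.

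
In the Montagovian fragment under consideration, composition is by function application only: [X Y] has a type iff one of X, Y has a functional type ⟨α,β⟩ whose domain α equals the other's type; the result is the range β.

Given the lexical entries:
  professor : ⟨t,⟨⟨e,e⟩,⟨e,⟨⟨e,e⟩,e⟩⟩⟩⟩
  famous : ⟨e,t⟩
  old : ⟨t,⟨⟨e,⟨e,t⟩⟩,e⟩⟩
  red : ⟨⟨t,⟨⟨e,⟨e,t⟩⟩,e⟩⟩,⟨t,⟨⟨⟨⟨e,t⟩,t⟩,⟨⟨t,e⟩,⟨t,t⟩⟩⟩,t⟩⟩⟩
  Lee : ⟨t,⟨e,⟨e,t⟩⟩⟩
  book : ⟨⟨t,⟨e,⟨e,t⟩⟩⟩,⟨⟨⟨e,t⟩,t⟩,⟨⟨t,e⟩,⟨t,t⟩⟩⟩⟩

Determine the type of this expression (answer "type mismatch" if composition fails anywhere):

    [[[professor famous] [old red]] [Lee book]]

[professor famous]: ⟨t,⟨⟨e,e⟩,⟨e,⟨⟨e,e⟩,e⟩⟩⟩⟩ and ⟨e,t⟩ cannot combine by function application — type clash.

type mismatch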